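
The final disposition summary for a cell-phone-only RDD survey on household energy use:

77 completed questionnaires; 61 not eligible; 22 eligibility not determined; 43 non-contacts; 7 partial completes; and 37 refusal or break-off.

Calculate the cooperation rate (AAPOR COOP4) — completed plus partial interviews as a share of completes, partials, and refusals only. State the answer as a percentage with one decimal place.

69.4%

Numerator = 77 + 7 = 84
Denom = 77 + 7 + 37 = 121
COOP4 = 84 / 121 = 0.6942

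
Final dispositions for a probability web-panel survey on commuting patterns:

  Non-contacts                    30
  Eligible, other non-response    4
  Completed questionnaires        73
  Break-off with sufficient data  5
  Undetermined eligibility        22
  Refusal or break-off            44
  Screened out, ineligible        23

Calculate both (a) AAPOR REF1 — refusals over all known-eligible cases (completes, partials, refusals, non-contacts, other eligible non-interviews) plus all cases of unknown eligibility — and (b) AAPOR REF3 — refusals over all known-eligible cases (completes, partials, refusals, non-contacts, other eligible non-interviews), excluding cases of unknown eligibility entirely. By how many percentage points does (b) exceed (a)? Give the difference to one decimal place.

3.5

Num: 44
Base: 73 + 5 + 44 + 30 + 4 + 22 = 178
REF1 = 44 / 178 = 0.2472
Base: 73 + 5 + 44 + 30 + 4 = 156
REF3 = 44 / 156 = 0.2821
Difference = 28.21 − 24.72 = 3.49 percentage points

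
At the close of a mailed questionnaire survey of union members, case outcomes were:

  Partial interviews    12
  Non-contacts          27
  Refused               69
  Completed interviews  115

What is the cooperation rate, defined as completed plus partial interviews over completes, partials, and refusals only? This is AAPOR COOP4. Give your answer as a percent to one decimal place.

64.8%

Num = 115 + 12 = 127
Denom = 115 + 12 + 69 = 196
COOP4 = 127 / 196 = 0.6480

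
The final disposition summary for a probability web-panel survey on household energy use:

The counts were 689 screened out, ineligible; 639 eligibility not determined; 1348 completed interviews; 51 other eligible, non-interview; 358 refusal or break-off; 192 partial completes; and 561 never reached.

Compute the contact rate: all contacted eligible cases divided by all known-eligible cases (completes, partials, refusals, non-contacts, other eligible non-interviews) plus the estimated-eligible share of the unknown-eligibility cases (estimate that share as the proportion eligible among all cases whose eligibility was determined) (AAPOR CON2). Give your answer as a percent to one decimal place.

Num: 1348 + 192 + 358 + 51 = 1949
Eligible (known): 1348 + 192 + 358 + 561 + 51 = 2510
e = 2510 / (2510 + 689) = 2510 / 3199 = 0.7846
Eligible share of unknowns: 0.7846 × 639 = 501.36
Denom: 2510 + 501.36 = 3011.36
CON2 = 1949 / 3011.36 = 0.6472

64.7%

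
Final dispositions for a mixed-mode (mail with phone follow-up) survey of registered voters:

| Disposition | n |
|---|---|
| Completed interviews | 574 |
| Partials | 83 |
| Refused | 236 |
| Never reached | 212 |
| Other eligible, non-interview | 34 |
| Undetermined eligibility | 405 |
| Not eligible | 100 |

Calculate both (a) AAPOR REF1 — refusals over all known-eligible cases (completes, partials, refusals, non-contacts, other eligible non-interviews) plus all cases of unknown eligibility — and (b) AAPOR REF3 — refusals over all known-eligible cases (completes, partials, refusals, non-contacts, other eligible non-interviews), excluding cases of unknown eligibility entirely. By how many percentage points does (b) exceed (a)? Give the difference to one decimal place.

Num → 236
Base → 574 + 83 + 236 + 212 + 34 + 405 = 1544
REF1 = 236 / 1544 = 0.1528
Base → 574 + 83 + 236 + 212 + 34 = 1139
REF3 = 236 / 1139 = 0.2072
Difference = 20.72 − 15.28 = 5.44 percentage points

5.4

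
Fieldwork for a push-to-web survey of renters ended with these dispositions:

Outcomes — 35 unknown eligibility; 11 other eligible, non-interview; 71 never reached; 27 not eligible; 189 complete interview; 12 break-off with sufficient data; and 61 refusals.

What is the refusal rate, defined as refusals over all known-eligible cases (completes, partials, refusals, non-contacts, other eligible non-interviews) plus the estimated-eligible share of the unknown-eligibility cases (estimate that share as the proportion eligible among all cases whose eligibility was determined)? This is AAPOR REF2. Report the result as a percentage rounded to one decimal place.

16.2%

Num: 61
Determined eligible: 189 + 12 + 61 + 71 + 11 = 344
e = 344 / (344 + 27) = 344 / 371 = 0.9272
e × U: 0.9272 × 35 = 32.45
Base: 344 + 32.45 = 376.45
REF2 = 61 / 376.45 = 0.1620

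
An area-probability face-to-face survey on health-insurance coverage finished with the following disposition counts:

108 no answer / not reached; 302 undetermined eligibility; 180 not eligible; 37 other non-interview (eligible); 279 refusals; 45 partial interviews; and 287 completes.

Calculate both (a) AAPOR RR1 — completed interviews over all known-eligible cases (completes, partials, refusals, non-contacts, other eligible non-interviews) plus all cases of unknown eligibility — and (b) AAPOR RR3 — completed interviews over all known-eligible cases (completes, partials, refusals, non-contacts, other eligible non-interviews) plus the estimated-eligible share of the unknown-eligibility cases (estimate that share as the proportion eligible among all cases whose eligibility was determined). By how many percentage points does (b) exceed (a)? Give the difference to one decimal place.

Numerator = 287
Base = 287 + 45 + 279 + 108 + 37 + 302 = 1058
RR1 = 287 / 1058 = 0.2713
Determined eligible = 287 + 45 + 279 + 108 + 37 = 756
e = 756 / (756 + 180) = 756 / 936 = 0.8077
e × U = 0.8077 × 302 = 243.93
Base = 756 + 243.93 = 999.93
RR3 = 287 / 999.93 = 0.2870
Difference = 28.70 − 27.13 = 1.57 percentage points

1.6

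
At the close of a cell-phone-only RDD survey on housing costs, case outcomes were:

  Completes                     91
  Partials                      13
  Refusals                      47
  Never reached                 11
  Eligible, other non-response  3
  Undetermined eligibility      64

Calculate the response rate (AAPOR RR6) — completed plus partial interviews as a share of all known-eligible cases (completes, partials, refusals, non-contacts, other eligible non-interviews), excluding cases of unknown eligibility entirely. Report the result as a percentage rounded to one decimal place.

63.0%

Num → 91 + 13 = 104
Base → 91 + 13 + 47 + 11 + 3 = 165
RR6 = 104 / 165 = 0.6303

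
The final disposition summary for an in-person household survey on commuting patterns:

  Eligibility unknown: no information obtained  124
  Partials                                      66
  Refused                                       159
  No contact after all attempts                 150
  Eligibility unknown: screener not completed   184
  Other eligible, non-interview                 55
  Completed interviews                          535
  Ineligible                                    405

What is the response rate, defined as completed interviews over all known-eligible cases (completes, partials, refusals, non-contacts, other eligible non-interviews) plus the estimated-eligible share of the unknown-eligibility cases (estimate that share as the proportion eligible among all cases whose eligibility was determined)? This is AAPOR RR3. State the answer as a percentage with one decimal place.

Eligibility not determined = 184 + 124 = 308
Numerator: 535
Determined eligible: 535 + 66 + 159 + 150 + 55 = 965
e = 965 / (965 + 405) = 965 / 1370 = 0.7044
e × U: 0.7044 × 308 = 216.96
Denom: 965 + 216.96 = 1181.96
RR3 = 535 / 1181.96 = 0.4526

45.3%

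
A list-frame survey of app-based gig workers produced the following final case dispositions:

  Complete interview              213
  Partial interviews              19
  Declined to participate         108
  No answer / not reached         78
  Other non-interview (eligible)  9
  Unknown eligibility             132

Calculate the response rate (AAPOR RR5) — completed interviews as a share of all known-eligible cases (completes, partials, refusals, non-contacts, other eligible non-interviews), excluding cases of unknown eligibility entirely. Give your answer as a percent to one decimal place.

Num → 213
Denom → 213 + 19 + 108 + 78 + 9 = 427
RR5 = 213 / 427 = 0.4988

49.9%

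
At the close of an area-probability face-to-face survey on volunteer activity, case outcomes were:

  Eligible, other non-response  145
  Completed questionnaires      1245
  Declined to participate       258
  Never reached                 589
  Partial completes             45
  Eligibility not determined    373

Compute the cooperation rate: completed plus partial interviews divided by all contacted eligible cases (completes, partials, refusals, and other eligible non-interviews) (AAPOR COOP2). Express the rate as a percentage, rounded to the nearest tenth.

Numerator = 1245 + 45 = 1290
Denominator = 1245 + 45 + 258 + 145 = 1693
COOP2 = 1290 / 1693 = 0.7620

76.2%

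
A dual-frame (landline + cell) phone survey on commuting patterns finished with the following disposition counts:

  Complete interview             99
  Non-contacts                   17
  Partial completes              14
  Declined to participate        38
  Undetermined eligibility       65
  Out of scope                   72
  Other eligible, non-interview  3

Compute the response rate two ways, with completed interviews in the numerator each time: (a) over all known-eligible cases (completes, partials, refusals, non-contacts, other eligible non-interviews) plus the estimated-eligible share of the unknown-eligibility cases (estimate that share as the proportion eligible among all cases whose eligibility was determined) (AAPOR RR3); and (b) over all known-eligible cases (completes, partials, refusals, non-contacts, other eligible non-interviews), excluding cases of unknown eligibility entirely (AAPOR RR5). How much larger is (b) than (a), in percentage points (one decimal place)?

Num: 99
Eligible (known): 99 + 14 + 38 + 17 + 3 = 171
e = 171 / (171 + 72) = 171 / 243 = 0.7037
Eligible share of unknowns: 0.7037 × 65 = 45.74
Denominator: 171 + 45.74 = 216.74
RR3 = 99 / 216.74 = 0.4568
Denominator: 99 + 14 + 38 + 17 + 3 = 171
RR5 = 99 / 171 = 0.5789
Difference = 57.89 − 45.68 = 12.21 percentage points

12.2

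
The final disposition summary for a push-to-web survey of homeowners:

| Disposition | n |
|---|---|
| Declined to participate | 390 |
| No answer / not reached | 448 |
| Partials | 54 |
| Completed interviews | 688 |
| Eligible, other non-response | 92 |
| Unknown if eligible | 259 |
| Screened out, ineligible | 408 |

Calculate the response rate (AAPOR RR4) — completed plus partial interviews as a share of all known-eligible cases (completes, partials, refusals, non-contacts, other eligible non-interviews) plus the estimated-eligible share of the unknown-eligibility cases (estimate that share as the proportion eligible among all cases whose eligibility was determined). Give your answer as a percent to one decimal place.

39.5%

Numerator → 688 + 54 = 742
Known eligible → 688 + 54 + 390 + 448 + 92 = 1672
e = 1672 / (1672 + 408) = 1672 / 2080 = 0.8038
Estimated eligible among unknowns → 0.8038 × 259 = 208.18
Denom → 1672 + 208.18 = 1880.18
RR4 = 742 / 1880.18 = 0.3946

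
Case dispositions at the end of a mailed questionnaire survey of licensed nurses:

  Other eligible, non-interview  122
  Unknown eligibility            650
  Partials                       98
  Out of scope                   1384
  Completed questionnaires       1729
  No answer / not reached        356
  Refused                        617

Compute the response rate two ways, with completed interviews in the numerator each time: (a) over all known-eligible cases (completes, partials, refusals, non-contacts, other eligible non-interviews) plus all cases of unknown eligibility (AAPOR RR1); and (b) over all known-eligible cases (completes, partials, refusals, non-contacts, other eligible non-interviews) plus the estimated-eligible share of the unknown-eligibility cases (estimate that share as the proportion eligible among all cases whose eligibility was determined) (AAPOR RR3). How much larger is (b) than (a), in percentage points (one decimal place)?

Numerator: 1729
Denominator: 1729 + 98 + 617 + 356 + 122 + 650 = 3572
RR1 = 1729 / 3572 = 0.4840
Determined eligible: 1729 + 98 + 617 + 356 + 122 = 2922
e = 2922 / (2922 + 1384) = 2922 / 4306 = 0.6786
Estimated eligible among unknowns: 0.6786 × 650 = 441.09
Denominator: 2922 + 441.09 = 3363.09
RR3 = 1729 / 3363.09 = 0.5141
Difference = 51.41 − 48.40 = 3.01 percentage points

3.0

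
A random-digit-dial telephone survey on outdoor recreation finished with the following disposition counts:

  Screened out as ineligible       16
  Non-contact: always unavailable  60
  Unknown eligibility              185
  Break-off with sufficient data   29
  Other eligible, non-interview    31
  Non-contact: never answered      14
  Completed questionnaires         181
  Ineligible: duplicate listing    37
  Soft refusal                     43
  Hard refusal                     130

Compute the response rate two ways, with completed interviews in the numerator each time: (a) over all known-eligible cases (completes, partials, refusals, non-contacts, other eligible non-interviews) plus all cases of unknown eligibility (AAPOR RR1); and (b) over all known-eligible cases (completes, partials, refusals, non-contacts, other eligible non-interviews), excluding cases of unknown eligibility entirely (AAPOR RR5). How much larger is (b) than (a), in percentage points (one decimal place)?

Declined to participate = 130 + 43 = 173
Never reached = 14 + 60 = 74
Ineligible = 16 + 37 = 53
Num: 181
Denom: 181 + 29 + 173 + 74 + 31 + 185 = 673
RR1 = 181 / 673 = 0.2689
Denom: 181 + 29 + 173 + 74 + 31 = 488
RR5 = 181 / 488 = 0.3709
Difference = 37.09 − 26.89 = 10.20 percentage points

10.2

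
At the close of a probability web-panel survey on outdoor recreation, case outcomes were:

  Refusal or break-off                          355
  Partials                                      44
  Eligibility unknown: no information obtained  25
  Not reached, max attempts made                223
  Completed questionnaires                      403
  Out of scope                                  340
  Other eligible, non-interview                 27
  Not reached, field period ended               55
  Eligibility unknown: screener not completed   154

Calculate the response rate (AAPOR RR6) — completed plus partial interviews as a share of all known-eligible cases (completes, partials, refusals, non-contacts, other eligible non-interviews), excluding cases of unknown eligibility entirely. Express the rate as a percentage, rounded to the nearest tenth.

Non-contacts = 55 + 223 = 278
Unknown eligibility = 154 + 25 = 179
Numerator = 403 + 44 = 447
Denom = 403 + 44 + 355 + 278 + 27 = 1107
RR6 = 447 / 1107 = 0.4038

40.4%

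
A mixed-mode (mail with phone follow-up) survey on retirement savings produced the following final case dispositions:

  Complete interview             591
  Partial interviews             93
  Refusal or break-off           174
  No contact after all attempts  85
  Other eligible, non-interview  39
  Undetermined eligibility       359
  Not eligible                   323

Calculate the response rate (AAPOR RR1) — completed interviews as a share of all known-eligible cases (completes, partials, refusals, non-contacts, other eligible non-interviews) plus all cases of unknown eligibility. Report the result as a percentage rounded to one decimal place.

44.1%

Num: 591
Base: 591 + 93 + 174 + 85 + 39 + 359 = 1341
RR1 = 591 / 1341 = 0.4407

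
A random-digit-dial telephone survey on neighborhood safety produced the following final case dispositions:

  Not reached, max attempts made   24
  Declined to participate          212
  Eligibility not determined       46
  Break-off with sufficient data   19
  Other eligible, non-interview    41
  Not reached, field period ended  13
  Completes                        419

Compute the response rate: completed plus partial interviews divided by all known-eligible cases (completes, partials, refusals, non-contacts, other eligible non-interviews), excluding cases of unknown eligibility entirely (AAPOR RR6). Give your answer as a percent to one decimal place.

60.2%

Never reached = 13 + 24 = 37
Top: 419 + 19 = 438
Denom: 419 + 19 + 212 + 37 + 41 = 728
RR6 = 438 / 728 = 0.6016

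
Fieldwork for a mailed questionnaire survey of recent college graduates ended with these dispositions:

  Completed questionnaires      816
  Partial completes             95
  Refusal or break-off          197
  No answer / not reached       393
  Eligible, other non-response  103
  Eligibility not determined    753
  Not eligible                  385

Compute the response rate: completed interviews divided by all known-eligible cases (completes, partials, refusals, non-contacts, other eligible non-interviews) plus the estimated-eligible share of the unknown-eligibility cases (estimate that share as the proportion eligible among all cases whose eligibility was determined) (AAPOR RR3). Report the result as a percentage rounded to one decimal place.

36.9%

Numerator → 816
Eligible (known) → 816 + 95 + 197 + 393 + 103 = 1604
e = 1604 / (1604 + 385) = 1604 / 1989 = 0.8064
e × U → 0.8064 × 753 = 607.22
Base → 1604 + 607.22 = 2211.22
RR3 = 816 / 2211.22 = 0.3690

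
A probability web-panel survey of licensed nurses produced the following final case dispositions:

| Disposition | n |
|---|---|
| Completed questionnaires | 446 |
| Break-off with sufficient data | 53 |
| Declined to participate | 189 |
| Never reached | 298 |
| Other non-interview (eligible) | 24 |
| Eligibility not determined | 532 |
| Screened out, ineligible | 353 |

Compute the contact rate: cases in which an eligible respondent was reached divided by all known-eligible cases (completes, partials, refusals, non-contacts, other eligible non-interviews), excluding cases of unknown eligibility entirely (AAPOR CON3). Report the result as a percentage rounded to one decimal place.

70.5%

Top → 446 + 53 + 189 + 24 = 712
Base → 446 + 53 + 189 + 298 + 24 = 1010
CON3 = 712 / 1010 = 0.7050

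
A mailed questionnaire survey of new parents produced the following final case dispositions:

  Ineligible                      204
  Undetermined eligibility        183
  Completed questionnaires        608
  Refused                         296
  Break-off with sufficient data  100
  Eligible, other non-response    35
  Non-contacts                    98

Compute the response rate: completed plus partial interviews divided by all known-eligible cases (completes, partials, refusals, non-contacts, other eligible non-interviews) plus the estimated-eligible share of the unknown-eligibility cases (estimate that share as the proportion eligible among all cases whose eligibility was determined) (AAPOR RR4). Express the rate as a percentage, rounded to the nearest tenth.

54.8%

Top = 608 + 100 = 708
Determined eligible = 608 + 100 + 296 + 98 + 35 = 1137
e = 1137 / (1137 + 204) = 1137 / 1341 = 0.8479
Estimated eligible among unknowns = 0.8479 × 183 = 155.17
Base = 1137 + 155.17 = 1292.17
RR4 = 708 / 1292.17 = 0.5479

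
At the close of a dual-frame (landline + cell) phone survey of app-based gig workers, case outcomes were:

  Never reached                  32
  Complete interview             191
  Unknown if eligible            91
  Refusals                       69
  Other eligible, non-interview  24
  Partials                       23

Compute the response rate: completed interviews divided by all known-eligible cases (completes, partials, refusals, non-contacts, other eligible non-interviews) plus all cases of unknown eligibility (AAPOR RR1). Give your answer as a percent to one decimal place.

Numerator: 191
Base: 191 + 23 + 69 + 32 + 24 + 91 = 430
RR1 = 191 / 430 = 0.4442

44.4%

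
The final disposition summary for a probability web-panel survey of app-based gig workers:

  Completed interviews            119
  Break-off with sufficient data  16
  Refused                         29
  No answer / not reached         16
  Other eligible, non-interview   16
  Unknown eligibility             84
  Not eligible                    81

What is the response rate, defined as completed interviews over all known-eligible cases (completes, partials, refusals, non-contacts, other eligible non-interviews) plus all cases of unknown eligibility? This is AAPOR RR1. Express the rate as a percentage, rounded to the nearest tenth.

Numerator: 119
Denominator: 119 + 16 + 29 + 16 + 16 + 84 = 280
RR1 = 119 / 280 = 0.4250

42.5%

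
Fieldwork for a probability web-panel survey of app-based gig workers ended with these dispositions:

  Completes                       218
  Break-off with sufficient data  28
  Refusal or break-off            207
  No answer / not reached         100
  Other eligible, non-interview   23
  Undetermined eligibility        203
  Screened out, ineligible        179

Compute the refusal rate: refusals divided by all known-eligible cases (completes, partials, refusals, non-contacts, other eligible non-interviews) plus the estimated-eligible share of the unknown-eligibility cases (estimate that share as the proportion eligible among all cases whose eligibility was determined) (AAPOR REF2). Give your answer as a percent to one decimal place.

Top = 207
Determined eligible = 218 + 28 + 207 + 100 + 23 = 576
e = 576 / (576 + 179) = 576 / 755 = 0.7629
Eligible share of unknowns = 0.7629 × 203 = 154.87
Denominator = 576 + 154.87 = 730.87
REF2 = 207 / 730.87 = 0.2832

28.3%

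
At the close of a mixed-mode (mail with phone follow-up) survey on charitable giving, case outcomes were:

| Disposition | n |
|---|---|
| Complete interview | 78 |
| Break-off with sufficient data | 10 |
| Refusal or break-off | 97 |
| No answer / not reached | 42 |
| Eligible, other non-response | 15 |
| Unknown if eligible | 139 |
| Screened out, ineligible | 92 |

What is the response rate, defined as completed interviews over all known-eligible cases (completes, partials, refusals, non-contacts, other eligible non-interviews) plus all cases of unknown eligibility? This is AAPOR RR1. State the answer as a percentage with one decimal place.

Numerator → 78
Denominator → 78 + 10 + 97 + 42 + 15 + 139 = 381
RR1 = 78 / 381 = 0.2047

20.5%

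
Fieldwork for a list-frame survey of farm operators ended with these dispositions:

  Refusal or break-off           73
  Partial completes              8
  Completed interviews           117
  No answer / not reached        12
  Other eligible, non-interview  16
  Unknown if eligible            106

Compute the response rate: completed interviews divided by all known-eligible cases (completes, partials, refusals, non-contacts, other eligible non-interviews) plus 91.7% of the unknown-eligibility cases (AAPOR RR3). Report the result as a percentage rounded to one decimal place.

36.2%

Numerator → 117
Eligible (known) → 117 + 8 + 73 + 12 + 16 = 226
e × U → 0.9170 × 106 = 97.20
Denominator → 226 + 97.20 = 323.20
RR3 = 117 / 323.20 = 0.3620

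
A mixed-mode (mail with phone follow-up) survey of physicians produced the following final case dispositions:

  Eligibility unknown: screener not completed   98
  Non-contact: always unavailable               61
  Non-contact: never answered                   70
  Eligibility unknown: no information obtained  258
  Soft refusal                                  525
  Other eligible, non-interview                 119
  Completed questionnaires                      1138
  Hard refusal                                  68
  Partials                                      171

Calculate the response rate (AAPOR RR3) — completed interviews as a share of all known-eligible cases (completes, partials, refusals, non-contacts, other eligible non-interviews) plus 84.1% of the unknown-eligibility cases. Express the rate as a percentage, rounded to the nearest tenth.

46.4%

Refused = 68 + 525 = 593
No answer / not reached = 70 + 61 = 131
Eligibility not determined = 98 + 258 = 356
Num → 1138
Determined eligible → 1138 + 171 + 593 + 131 + 119 = 2152
Eligible share of unknowns → 0.8410 × 356 = 299.40
Base → 2152 + 299.40 = 2451.40
RR3 = 1138 / 2451.40 = 0.4642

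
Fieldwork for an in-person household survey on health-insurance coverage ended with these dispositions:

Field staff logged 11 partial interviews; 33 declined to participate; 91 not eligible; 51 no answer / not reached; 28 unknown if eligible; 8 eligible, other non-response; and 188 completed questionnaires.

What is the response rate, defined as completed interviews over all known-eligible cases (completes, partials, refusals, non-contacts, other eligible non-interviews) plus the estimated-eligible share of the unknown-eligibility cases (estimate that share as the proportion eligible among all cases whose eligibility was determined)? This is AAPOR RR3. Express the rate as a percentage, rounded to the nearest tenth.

Top → 188
Known eligible → 188 + 11 + 33 + 51 + 8 = 291
e = 291 / (291 + 91) = 291 / 382 = 0.7618
e × U → 0.7618 × 28 = 21.33
Denom → 291 + 21.33 = 312.33
RR3 = 188 / 312.33 = 0.6019

60.2%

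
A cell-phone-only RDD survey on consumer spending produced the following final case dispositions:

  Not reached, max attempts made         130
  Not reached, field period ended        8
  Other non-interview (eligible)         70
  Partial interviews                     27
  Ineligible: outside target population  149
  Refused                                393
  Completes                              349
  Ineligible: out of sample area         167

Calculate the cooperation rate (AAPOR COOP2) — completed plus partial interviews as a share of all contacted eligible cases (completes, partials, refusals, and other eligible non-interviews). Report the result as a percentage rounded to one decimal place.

44.8%

No answer / not reached = 8 + 130 = 138
Not eligible = 149 + 167 = 316
Numerator: 349 + 27 = 376
Denominator: 349 + 27 + 393 + 70 = 839
COOP2 = 376 / 839 = 0.4482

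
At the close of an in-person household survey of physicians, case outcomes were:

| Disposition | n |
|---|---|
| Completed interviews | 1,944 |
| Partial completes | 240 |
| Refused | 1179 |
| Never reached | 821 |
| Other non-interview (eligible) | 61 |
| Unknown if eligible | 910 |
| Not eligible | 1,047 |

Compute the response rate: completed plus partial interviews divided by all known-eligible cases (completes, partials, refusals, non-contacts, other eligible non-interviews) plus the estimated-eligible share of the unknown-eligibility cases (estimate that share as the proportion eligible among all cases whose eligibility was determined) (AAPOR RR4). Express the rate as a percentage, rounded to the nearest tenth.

Num → 1944 + 240 = 2184
Known eligible → 1944 + 240 + 1179 + 821 + 61 = 4245
e = 4245 / (4245 + 1047) = 4245 / 5292 = 0.8022
Estimated eligible among unknowns → 0.8022 × 910 = 730.00
Denom → 4245 + 730.00 = 4975.00
RR4 = 2184 / 4975.00 = 0.4390

43.9%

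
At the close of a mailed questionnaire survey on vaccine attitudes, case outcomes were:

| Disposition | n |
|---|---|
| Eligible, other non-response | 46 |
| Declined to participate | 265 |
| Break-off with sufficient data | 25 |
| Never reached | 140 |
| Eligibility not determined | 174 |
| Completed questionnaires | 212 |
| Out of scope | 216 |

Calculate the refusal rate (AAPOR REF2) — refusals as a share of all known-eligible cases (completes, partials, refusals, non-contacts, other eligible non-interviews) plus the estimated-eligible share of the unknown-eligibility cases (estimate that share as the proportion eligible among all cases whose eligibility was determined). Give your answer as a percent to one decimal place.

Top = 265
Known eligible = 212 + 25 + 265 + 140 + 46 = 688
e = 688 / (688 + 216) = 688 / 904 = 0.7611
e × U = 0.7611 × 174 = 132.43
Denom = 688 + 132.43 = 820.43
REF2 = 265 / 820.43 = 0.3230

32.3%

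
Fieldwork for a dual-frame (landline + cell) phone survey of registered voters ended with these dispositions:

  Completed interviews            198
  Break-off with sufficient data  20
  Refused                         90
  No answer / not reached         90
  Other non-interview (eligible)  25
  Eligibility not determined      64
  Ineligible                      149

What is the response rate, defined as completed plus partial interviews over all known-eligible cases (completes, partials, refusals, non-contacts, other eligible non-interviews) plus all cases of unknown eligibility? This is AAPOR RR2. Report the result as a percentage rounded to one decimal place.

44.8%

Top: 198 + 20 = 218
Denominator: 198 + 20 + 90 + 90 + 25 + 64 = 487
RR2 = 218 / 487 = 0.4476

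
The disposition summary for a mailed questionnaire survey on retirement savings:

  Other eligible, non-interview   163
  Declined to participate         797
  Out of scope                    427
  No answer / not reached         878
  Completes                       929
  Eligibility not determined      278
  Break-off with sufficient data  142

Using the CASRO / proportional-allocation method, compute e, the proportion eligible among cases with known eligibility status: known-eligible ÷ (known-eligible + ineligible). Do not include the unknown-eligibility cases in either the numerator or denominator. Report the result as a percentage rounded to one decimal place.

87.2%

Determined eligible = 929 + 142 + 797 + 878 + 163 = 2909
e = 2909 / (2909 + 427) = 2909 / 3336 = 0.8720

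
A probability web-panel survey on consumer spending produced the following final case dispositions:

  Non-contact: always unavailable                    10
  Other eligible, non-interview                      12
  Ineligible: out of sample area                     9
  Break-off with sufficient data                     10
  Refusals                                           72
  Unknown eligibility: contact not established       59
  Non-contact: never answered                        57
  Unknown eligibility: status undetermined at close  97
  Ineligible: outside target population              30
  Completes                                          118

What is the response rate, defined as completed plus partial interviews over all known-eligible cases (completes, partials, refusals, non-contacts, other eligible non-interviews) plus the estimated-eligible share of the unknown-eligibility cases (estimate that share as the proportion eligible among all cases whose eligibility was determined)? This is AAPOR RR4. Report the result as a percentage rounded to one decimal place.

No answer / not reached = 57 + 10 = 67
Unknown eligibility = 59 + 97 = 156
Ineligible = 30 + 9 = 39
Numerator = 118 + 10 = 128
Known eligible = 118 + 10 + 72 + 67 + 12 = 279
e = 279 / (279 + 39) = 279 / 318 = 0.8774
e × U = 0.8774 × 156 = 136.87
Denominator = 279 + 136.87 = 415.87
RR4 = 128 / 415.87 = 0.3078

30.8%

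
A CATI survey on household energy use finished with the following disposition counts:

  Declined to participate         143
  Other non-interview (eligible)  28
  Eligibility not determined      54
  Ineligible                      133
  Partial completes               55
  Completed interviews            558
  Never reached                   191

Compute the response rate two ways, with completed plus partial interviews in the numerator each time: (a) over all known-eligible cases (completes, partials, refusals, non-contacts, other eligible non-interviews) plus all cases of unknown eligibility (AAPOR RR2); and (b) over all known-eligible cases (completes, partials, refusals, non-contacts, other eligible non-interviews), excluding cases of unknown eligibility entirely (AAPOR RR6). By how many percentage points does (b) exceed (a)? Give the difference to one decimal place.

Numerator: 558 + 55 = 613
Base: 558 + 55 + 143 + 191 + 28 + 54 = 1029
RR2 = 613 / 1029 = 0.5957
Base: 558 + 55 + 143 + 191 + 28 = 975
RR6 = 613 / 975 = 0.6287
Difference = 62.87 − 59.57 = 3.30 percentage points

3.3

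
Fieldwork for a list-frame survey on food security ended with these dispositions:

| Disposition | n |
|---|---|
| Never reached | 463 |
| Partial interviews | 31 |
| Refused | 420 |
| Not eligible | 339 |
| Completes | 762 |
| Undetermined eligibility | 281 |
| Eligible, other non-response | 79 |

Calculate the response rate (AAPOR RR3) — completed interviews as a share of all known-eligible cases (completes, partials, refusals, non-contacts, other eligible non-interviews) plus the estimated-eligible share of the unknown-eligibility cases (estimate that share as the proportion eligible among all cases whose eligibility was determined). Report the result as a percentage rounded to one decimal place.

38.3%

Numerator → 762
Known eligible → 762 + 31 + 420 + 463 + 79 = 1755
e = 1755 / (1755 + 339) = 1755 / 2094 = 0.8381
e × U → 0.8381 × 281 = 235.51
Denominator → 1755 + 235.51 = 1990.51
RR3 = 762 / 1990.51 = 0.3828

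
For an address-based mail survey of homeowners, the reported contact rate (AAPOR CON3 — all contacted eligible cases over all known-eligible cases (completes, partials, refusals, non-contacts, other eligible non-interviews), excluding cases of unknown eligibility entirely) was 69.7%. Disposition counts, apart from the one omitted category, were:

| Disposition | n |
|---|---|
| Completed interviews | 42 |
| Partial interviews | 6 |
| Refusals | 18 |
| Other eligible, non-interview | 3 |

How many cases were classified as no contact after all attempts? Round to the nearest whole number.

30

Numerator = 42 + 6 + 18 + 3 = 69
CON3 = 69 / D = 0.697
D = 69 / 0.697 = 99.0
Other denominator terms total 69
no contact after all attempts = 99.0 − 69 ≈ 30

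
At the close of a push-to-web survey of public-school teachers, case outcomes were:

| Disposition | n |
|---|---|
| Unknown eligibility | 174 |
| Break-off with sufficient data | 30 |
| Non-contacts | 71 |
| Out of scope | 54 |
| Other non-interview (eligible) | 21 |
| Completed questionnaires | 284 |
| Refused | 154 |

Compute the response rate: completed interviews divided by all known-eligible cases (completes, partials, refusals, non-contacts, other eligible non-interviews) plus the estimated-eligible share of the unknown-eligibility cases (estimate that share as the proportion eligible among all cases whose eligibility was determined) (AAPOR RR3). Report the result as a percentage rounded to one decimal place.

Num: 284
Known eligible: 284 + 30 + 154 + 71 + 21 = 560
e = 560 / (560 + 54) = 560 / 614 = 0.9121
e × U: 0.9121 × 174 = 158.71
Base: 560 + 158.71 = 718.71
RR3 = 284 / 718.71 = 0.3952

39.5%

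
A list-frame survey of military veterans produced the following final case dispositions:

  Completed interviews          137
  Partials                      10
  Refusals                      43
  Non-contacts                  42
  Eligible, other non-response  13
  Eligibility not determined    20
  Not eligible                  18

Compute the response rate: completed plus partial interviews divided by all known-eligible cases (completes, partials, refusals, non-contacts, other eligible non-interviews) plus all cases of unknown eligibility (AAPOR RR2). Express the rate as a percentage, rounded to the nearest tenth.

Num → 137 + 10 = 147
Base → 137 + 10 + 43 + 42 + 13 + 20 = 265
RR2 = 147 / 265 = 0.5547

55.5%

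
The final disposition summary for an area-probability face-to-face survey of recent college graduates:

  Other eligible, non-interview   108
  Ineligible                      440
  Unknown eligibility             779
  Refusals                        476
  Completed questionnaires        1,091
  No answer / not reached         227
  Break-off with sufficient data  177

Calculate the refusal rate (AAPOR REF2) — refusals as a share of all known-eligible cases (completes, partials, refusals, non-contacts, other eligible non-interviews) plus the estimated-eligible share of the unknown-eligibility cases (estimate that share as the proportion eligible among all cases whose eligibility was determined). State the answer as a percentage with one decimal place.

17.5%

Num: 476
Known eligible: 1091 + 177 + 476 + 227 + 108 = 2079
e = 2079 / (2079 + 440) = 2079 / 2519 = 0.8253
e × U: 0.8253 × 779 = 642.91
Denom: 2079 + 642.91 = 2721.91
REF2 = 476 / 2721.91 = 0.1749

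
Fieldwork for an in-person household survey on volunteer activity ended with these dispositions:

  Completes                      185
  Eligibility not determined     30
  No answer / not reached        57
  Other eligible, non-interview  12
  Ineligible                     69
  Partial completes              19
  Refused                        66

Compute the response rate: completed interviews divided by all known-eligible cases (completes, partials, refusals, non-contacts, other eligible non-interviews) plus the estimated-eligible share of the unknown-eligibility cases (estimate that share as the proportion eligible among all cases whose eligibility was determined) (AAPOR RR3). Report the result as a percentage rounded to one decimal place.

Top = 185
Eligible (known) = 185 + 19 + 66 + 57 + 12 = 339
e = 339 / (339 + 69) = 339 / 408 = 0.8309
Estimated eligible among unknowns = 0.8309 × 30 = 24.93
Denominator = 339 + 24.93 = 363.93
RR3 = 185 / 363.93 = 0.5083

50.8%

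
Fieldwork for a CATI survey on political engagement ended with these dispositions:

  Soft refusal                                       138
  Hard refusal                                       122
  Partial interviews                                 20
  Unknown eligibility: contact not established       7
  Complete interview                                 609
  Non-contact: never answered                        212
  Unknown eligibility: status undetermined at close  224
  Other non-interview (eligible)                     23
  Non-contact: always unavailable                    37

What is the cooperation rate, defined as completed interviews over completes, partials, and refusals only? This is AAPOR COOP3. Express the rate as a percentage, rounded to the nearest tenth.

68.5%

Refusal or break-off = 122 + 138 = 260
No contact after all attempts = 212 + 37 = 249
Eligibility not determined = 7 + 224 = 231
Num = 609
Denominator = 609 + 20 + 260 = 889
COOP3 = 609 / 889 = 0.6850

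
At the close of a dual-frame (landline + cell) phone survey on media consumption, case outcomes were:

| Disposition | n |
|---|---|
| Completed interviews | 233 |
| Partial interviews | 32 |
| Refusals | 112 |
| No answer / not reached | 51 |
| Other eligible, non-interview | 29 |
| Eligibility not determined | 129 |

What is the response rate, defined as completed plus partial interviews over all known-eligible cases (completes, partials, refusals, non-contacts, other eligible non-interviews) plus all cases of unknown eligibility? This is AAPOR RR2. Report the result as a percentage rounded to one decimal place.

45.2%

Num → 233 + 32 = 265
Denominator → 233 + 32 + 112 + 51 + 29 + 129 = 586
RR2 = 265 / 586 = 0.4522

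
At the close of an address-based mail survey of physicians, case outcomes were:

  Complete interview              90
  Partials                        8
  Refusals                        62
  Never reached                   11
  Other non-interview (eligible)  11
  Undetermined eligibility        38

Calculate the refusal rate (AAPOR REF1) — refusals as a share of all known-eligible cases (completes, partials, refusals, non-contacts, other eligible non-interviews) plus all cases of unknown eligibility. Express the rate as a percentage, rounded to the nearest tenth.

28.2%

Num: 62
Base: 90 + 8 + 62 + 11 + 11 + 38 = 220
REF1 = 62 / 220 = 0.2818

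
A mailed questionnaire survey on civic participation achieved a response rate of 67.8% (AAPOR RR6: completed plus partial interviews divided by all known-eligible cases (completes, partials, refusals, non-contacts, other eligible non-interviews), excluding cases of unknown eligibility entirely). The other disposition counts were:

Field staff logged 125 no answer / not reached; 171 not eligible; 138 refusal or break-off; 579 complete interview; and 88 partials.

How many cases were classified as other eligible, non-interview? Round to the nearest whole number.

Numerator = 579 + 88 = 667
RR6 = 667 / D = 0.678
D = 667 / 0.678 = 983.8
Rest of base = 930
other eligible, non-interview = 983.8 − 930 ≈ 54

54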